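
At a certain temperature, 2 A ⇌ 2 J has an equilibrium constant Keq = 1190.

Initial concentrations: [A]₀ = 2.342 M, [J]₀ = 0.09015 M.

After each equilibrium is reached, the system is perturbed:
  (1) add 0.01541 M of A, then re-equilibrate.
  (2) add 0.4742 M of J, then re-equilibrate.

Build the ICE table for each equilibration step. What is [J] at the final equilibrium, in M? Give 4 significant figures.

Q₀ = 0.001482 vs Keq = 1190 ⇒ Q<K, forward
Step 1:
                   A          J
  Initial      2.342    0.09015
  Change      -2.273      2.273
  Equil      0.06852      2.364
  solve Keq expr → x = 1.137; check Q = 1190
Then add 0.01541 M of A.
Step 2:
                   A          J
  Initial    0.08393      2.364
  Change    -0.01498    0.01498
  Equil      0.06895      2.379
  solve Keq expr → x = 0.007488; check Q = 1190
Then add 0.4742 M of J.
Step 3:
                   A          J
  Initial    0.06895      2.853
  Change     0.01336   -0.01336
  Equil      0.08231      2.839
  solve Keq expr → x = -0.00668; check Q = 1190

[J]_eq = 2.839 M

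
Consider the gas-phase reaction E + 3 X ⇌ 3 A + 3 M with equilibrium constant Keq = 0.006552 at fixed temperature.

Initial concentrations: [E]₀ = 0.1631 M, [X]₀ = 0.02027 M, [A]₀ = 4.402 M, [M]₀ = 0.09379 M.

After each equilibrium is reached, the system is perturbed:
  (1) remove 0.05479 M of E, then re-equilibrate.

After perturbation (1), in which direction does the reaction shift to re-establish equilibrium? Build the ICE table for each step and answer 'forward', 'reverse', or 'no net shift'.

Q₀ = 5.1809e+04 vs Keq = 0.006552 ⇒ Q>K, reverse
Step 1:
                    E           X           A           M
  Initial      0.1631     0.02027       4.402     0.09379
  Change      0.03033       0.091      -0.091      -0.091
  Equil        0.1934      0.1113       4.311    0.002793
  solve Keq expr → x = -0.03033; check Q = 0.006552
Then remove 0.05479 M of E.
Step 2:
                    E           X           A           M
  Initial      0.1386      0.1113       4.311    0.002793
  Change   9.5433e-05  2.8630e-04 -2.8630e-04 -2.8630e-04
  Equil        0.1387      0.1116       4.311    0.002507
  solve Keq expr → x = -9.5433e-05; check Q = 0.006552

Direction: reverse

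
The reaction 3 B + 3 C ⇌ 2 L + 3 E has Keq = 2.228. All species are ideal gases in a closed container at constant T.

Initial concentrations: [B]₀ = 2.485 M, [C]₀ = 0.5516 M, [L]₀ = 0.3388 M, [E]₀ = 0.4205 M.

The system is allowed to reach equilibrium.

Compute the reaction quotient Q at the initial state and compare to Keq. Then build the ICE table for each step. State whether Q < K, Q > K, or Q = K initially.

Q₀ = 0.003314; Q < K (proceeds forward)

Q₀ = 0.003314 vs Keq = 2.228 ⇒ Q<K, forward
Step 1:
                   B          C          L          E
  Initial      2.485     0.5516     0.3388     0.4205
  Change     -0.3575    -0.3575     0.2383     0.3575
  Equil        2.127     0.1941     0.5771      0.778
  solve Keq expr → x = 0.1192; check Q = 2.228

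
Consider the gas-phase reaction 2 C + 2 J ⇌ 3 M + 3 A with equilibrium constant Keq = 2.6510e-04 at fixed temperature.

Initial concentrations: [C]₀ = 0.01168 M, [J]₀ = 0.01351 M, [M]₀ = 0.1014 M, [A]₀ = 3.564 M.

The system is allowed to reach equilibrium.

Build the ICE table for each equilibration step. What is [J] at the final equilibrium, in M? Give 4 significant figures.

Q₀ = 1.8955e+06 vs Keq = 2.6510e-04 ⇒ Q>K, reverse
Step 1:
                    C           J           M           A
  Initial     0.01168     0.01351      0.1014       3.564
  Change      0.06718     0.06718     -0.1008     -0.1008
  Equil       0.07886     0.08069  6.3690e-04       3.463
  solve Keq expr → x = -0.03359; check Q = 2.6510e-04

[J]_eq = 0.08069 M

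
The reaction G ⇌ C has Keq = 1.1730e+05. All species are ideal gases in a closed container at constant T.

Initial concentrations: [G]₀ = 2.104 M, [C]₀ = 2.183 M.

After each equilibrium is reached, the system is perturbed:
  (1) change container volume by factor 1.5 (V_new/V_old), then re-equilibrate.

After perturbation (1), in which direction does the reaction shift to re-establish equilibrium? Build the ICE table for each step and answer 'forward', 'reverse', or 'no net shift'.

Direction: no net shift

Q₀ = 1.038 vs Keq = 1.1730e+05 ⇒ Q<K, forward
Step 1:
                   G          C
  Initial      2.104      2.183
  Change      -2.104      2.104
  Equil   3.6547e-05      4.287
  solve Keq expr → x = 2.104; check Q = 1.1730e+05
Then change container volume by factor 1.5 (V_new/V_old).
Step 2:
                   G          C
  Initial 2.4365e-05      2.858
  Change           0          0
  Equil   2.4365e-05      2.858
  solve Keq expr → x = 0; check Q = 1.1730e+05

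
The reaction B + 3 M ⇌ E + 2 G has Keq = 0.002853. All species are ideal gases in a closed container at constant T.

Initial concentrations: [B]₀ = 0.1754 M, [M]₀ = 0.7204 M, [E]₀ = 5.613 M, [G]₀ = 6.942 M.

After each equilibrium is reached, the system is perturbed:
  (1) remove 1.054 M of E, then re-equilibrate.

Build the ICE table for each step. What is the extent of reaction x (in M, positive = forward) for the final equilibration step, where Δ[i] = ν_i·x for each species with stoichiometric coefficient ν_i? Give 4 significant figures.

x = 0.1021 M

Q₀ = 4125 vs Keq = 0.002853 ⇒ Q>K, reverse
Step 1:
                    B           M           E           G
  Initial      0.1754      0.7204       5.613       6.942
  Change        2.747       8.242      -2.747      -5.495
  Equil         2.923       8.962       2.866       1.447
  solve Keq expr → x = -2.747; check Q = 0.002853
Then remove 1.054 M of E.
Step 2:
                    B           M           E           G
  Initial       2.923       8.962       1.812       1.447
  Change      -0.1021     -0.3062      0.1021      0.2041
  Equil         2.821       8.656       1.914       1.651
  solve Keq expr → x = 0.1021; check Q = 0.002853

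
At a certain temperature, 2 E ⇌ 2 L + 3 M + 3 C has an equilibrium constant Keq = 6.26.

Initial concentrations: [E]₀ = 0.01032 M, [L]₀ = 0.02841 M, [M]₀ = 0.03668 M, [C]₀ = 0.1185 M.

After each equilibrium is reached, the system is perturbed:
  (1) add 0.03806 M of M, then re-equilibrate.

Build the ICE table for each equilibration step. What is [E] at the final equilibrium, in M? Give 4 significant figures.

[E]_eq = 2.0543e-05 M

Q₀ = 6.2234e-07 vs Keq = 6.26 ⇒ Q<K, forward
Step 1:
                  E         L         M         C
  Initial   0.01032   0.02841   0.03668    0.1185
  Change   -0.01031   0.01031   0.01547   0.01547
  Equil   9.0363e-06   0.03872   0.05215     0.134
  solve Keq expr → x = 0.005155; check Q = 6.26
Then add 0.03806 M of M.
Step 2:
                  E         L         M         C
  Initial 9.0363e-06   0.03872   0.09021     0.134
  Change  1.1507e-05 -1.1507e-05 -1.7261e-05 -1.7261e-05
  Equil   2.0543e-05   0.03871   0.09019    0.1339
  solve Keq expr → x = -5.7535e-06; check Q = 6.26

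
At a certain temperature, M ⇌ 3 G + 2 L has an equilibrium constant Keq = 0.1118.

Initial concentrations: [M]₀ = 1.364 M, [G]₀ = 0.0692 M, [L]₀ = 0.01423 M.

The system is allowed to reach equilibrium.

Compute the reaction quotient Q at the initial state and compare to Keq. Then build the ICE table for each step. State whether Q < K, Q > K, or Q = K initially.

Q₀ = 4.9194e-08 vs Keq = 0.1118 ⇒ Q<K, forward
Step 1:
                   M          G          L
  I            1.364     0.0692    0.01423
  C          -0.2422     0.7267     0.4845
  E            1.122     0.7959     0.4987
  solve Keq expr → x = 0.2422; check Q = 0.1118

Q₀ = 4.9194e-08; Q < K (proceeds forward)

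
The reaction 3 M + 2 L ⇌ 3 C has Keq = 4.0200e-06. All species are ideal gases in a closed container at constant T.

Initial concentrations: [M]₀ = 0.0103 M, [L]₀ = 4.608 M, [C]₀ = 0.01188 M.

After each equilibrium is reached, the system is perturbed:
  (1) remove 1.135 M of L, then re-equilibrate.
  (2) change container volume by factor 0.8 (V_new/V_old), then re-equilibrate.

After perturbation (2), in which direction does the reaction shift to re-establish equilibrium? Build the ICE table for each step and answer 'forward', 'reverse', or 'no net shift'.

Direction: forward

Q₀ = 0.07226 vs Keq = 4.0200e-06 ⇒ Q>K, reverse
Step 1:
                    M           L           C
  I            0.0103       4.608     0.01188
  C           0.01094    0.007296    -0.01094
  E           0.02124       4.615  9.3635e-04
  solve Keq expr → x = -0.003648; check Q = 4.0200e-06
Then remove 1.135 M of L.
Step 2:
                    M           L           C
  I           0.02124        3.48  9.3635e-04
  C        1.5494e-04  1.0329e-04 -1.5494e-04
  E            0.0214        3.48  7.8141e-04
  solve Keq expr → x = -5.1646e-05; check Q = 4.0200e-06
Then change container volume by factor 0.8 (V_new/V_old).
Step 3:
                    M           L           C
  I           0.02675        4.35  9.7676e-04
  C       -1.5028e-04 -1.0019e-04  1.5028e-04
  E            0.0266        4.35    0.001127
  solve Keq expr → x = 5.0095e-05; check Q = 4.0200e-06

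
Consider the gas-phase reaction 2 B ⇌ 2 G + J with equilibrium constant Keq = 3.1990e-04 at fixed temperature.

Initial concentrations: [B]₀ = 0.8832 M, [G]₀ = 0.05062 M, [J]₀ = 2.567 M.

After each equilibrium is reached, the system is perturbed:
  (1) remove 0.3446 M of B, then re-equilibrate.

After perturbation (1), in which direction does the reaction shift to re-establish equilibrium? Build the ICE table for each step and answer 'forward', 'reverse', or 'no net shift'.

Q₀ = 0.008432 vs Keq = 3.1990e-04 ⇒ Q>K, reverse
Step 1:
                   B          G          J
  I           0.8832    0.05062      2.567
  C          0.04027   -0.04027   -0.02014
  E           0.9235    0.01035      2.547
  solve Keq expr → x = -0.02014; check Q = 3.1990e-04
Then remove 0.3446 M of B.
Step 2:
                   B          G          J
  I           0.5789    0.01035      2.547
  C         0.003817  -0.003817  -0.001908
  E           0.5827   0.006533      2.545
  solve Keq expr → x = -0.001908; check Q = 3.1990e-04

Direction: reverse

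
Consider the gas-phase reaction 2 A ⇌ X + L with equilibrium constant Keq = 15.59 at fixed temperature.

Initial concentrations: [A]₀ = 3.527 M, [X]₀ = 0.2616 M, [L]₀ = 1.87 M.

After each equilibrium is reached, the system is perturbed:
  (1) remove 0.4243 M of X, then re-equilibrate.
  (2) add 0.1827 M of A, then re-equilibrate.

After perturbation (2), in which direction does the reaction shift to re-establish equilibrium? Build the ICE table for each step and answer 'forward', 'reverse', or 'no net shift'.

Q₀ = 0.03932 vs Keq = 15.59 ⇒ Q<K, forward
Step 1:
                  A         X         L
  Initial     3.527    0.2616      1.87
  Change     -2.921      1.46      1.46
  Equil      0.6065     1.722      3.33
  solve Keq expr → x = 1.46; check Q = 15.59
Then remove 0.4243 M of X.
Step 2:
                  A         X         L
  Initial    0.6065     1.298      3.33
  Change   -0.07013   0.03507   0.03507
  Equil      0.5363     1.333     3.365
  solve Keq expr → x = 0.03507; check Q = 15.59
Then add 0.1827 M of A.
Step 3:
                  A         X         L
  Initial     0.719     1.333     3.365
  Change    -0.1603   0.08014   0.08014
  Equil      0.5588     1.413     3.445
  solve Keq expr → x = 0.08014; check Q = 15.59

Direction: forward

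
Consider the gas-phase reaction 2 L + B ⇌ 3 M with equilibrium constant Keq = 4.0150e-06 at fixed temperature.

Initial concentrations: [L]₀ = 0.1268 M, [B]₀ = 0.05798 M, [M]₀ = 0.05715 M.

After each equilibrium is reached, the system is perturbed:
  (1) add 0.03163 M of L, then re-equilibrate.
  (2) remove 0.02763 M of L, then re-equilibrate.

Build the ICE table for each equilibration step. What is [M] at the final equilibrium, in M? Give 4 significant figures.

[M]_eq = 0.002049 M

Q₀ = 0.2002 vs Keq = 4.0150e-06 ⇒ Q>K, reverse
Step 1:
                   L          B          M
  init        0.1268    0.05798    0.05715
  Δ          0.03676    0.01838   -0.05513
  eq          0.1636    0.07636   0.002017
  solve Keq expr → x = -0.01838; check Q = 4.0150e-06
Then add 0.03163 M of L.
Step 2:
                   L          B          M
  init        0.1952    0.07636   0.002017
  Δ       -1.6676e-04 -8.3382e-05 2.5015e-04
  eq           0.195    0.07627   0.002267
  solve Keq expr → x = 8.3382e-05; check Q = 4.0150e-06
Then remove 0.02763 M of L.
Step 3:
                   L          B          M
  init        0.1674    0.07627   0.002267
  Δ       1.4511e-04 7.2557e-05 -2.1767e-04
  eq          0.1675    0.07635   0.002049
  solve Keq expr → x = -7.2557e-05; check Q = 4.0150e-06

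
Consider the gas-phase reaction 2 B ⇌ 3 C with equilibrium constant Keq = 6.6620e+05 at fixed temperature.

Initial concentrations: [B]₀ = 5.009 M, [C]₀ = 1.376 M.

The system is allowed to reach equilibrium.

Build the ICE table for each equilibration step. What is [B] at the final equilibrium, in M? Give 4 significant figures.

Q₀ = 0.1038 vs Keq = 6.6620e+05 ⇒ Q<K, forward
Step 1:
                    B           C
  I             5.009       1.376
  C            -4.977       7.465
  E           0.03221       8.841
  solve Keq expr → x = 2.488; check Q = 6.6620e+05

[B]_eq = 0.03221 M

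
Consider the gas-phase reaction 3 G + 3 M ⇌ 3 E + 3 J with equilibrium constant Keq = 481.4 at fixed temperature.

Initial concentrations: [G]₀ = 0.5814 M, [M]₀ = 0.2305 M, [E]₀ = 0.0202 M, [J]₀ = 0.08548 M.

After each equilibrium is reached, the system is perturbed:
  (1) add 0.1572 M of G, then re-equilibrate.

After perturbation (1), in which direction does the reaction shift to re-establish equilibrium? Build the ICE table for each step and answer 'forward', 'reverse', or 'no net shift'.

Q₀ = 2.1390e-06 vs Keq = 481.4 ⇒ Q<K, forward
Step 1:
                   G          M          E          J
  Initial     0.5814     0.2305     0.0202    0.08548
  Change     -0.2077    -0.2077     0.2077     0.2077
  Equil       0.3737    0.02281     0.2279     0.2932
  solve Keq expr → x = 0.06923; check Q = 481.4
Then add 0.1572 M of G.
Step 2:
                   G          M          E          J
  Initial     0.5309    0.02281     0.2279     0.2932
  Change   -0.005829  -0.005829   0.005829   0.005829
  Equil       0.5251    0.01698     0.2337      0.299
  solve Keq expr → x = 0.001943; check Q = 481.4

Direction: forward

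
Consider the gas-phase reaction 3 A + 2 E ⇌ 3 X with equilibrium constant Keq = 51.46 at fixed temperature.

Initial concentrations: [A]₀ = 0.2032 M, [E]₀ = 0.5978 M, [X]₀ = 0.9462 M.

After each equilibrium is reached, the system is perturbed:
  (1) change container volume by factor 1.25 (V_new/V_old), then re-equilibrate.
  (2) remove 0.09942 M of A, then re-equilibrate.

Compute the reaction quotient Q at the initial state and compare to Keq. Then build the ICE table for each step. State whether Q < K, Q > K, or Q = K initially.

Q₀ = 282.5; Q > K (proceeds reverse)

Q₀ = 282.5 vs Keq = 51.46 ⇒ Q>K, reverse
Step 1:
                    A           E           X
  I            0.2032      0.5978      0.9462
  C           0.09715     0.06477    -0.09715
  E            0.3003      0.6626      0.8491
  solve Keq expr → x = -0.03238; check Q = 51.46
Then change container volume by factor 1.25 (V_new/V_old).
Step 2:
                    A           E           X
  I            0.2403      0.5301      0.6792
  C           0.02363     0.01576    -0.02363
  E            0.2639      0.5458      0.6556
  solve Keq expr → x = -0.007878; check Q = 51.46
Then remove 0.09942 M of A.
Step 3:
                    A           E           X
  I            0.1645      0.5458      0.6556
  C           0.06271     0.04181    -0.06271
  E            0.2272      0.5876      0.5929
  solve Keq expr → x = -0.0209; check Q = 51.46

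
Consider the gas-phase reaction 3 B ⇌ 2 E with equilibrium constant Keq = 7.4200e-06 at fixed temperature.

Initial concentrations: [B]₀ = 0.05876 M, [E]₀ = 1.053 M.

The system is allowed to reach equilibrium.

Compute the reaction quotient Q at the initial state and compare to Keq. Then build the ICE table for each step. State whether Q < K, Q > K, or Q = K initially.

Q₀ = 5465; Q > K (proceeds reverse)

Q₀ = 5465 vs Keq = 7.4200e-06 ⇒ Q>K, reverse
Step 1:
                  B         E
  Initial   0.05876     1.053
  Change      1.571    -1.047
  Equil        1.63  0.005667
  solve Keq expr → x = -0.5237; check Q = 7.4200e-06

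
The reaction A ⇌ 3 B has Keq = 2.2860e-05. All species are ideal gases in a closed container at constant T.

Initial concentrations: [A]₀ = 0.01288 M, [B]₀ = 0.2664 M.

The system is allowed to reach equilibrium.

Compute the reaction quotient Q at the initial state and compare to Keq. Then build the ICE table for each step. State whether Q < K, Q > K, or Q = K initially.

Q₀ = 1.468 vs Keq = 2.2860e-05 ⇒ Q>K, reverse
Step 1:
                   A          B
  I          0.01288     0.2664
  C          0.08445    -0.2533
  E          0.09733    0.01305
  solve Keq expr → x = -0.08445; check Q = 2.2860e-05

Q₀ = 1.468; Q > K (proceeds reverse)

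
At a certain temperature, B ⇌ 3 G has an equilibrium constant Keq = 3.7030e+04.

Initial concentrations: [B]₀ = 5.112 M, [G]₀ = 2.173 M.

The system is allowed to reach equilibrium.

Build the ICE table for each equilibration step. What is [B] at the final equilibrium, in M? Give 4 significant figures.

Q₀ = 2.007 vs Keq = 3.7030e+04 ⇒ Q<K, forward
Step 1:
                    B           G
  init          5.112       2.173
  Δ            -4.977       14.93
  eq           0.1351        17.1
  solve Keq expr → x = 4.977; check Q = 3.7030e+04

[B]_eq = 0.1351 M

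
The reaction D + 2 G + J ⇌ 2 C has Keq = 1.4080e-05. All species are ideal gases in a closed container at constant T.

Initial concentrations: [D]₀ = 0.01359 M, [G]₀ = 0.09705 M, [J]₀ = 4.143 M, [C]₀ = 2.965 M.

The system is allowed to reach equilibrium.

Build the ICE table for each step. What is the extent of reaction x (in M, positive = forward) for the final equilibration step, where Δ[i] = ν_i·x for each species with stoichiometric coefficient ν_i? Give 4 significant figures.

Q₀ = 1.6578e+04 vs Keq = 1.4080e-05 ⇒ Q>K, reverse
Step 1:
                  D         G         J         C
  I         0.01359   0.09705     4.143     2.965
  C           1.466     2.932     1.466    -2.932
  E            1.48     3.029     5.609   0.03275
  solve Keq expr → x = -1.466; check Q = 1.4080e-05

x = -1.466 M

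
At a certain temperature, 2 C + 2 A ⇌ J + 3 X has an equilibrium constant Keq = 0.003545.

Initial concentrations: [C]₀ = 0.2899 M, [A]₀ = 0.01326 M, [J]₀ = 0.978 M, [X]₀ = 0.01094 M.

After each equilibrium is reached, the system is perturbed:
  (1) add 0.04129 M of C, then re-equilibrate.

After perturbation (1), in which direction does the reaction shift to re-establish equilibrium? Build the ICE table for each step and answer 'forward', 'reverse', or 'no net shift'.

Direction: forward

Q₀ = 0.08666 vs Keq = 0.003545 ⇒ Q>K, reverse
Step 1:
                   C          A          J          X
  init        0.2899    0.01326      0.978    0.01094
  Δ         0.004238   0.004238  -0.002119  -0.006357
  eq          0.2941     0.0175     0.9759   0.004583
  solve Keq expr → x = -0.002119; check Q = 0.003545
Then add 0.04129 M of C.
Step 2:
                   C          A          J          X
  init        0.3354     0.0175     0.9759   0.004583
  Δ       -2.4646e-04 -2.4646e-04 1.2323e-04 3.6968e-04
  eq          0.3352    0.01725      0.976   0.004952
  solve Keq expr → x = 1.2323e-04; check Q = 0.003545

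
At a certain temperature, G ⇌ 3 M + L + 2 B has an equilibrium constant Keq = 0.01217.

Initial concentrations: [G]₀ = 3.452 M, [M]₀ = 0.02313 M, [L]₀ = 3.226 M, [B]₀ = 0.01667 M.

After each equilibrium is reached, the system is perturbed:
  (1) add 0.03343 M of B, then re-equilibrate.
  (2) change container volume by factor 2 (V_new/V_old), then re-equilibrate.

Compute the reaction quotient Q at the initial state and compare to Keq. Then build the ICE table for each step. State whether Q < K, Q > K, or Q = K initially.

Q₀ = 3.2136e-09; Q < K (proceeds forward)

Q₀ = 3.2136e-09 vs Keq = 0.01217 ⇒ Q<K, forward
Step 1:
                  G         M         L         B
  init        3.452   0.02313     3.226   0.01667
  Δ         -0.1536    0.4607    0.1536    0.3071
  eq          3.298    0.4839      3.38    0.3238
  solve Keq expr → x = 0.1536; check Q = 0.01217
Then add 0.03343 M of B.
Step 2:
                  G         M         L         B
  init        3.298    0.4839      3.38    0.3572
  Δ        0.006344  -0.01903 -0.006344  -0.01269
  eq          3.305    0.4648     3.373    0.3446
  solve Keq expr → x = -0.006344; check Q = 0.01217
Then change container volume by factor 2 (V_new/V_old).
Step 3:
                  G         M         L         B
  init        1.652    0.2324     1.687    0.1723
  Δ        -0.07779    0.2334   0.07779    0.1556
  eq          1.575    0.4658     1.764    0.3279
  solve Keq expr → x = 0.07779; check Q = 0.01217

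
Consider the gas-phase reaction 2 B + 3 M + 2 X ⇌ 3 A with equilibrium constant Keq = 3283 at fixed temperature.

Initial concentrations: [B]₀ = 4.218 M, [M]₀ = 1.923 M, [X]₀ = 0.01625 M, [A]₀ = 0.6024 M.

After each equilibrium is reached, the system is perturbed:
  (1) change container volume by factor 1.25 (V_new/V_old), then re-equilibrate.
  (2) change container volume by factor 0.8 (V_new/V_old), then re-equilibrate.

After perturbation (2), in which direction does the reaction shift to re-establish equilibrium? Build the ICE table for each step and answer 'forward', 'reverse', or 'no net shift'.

Direction: forward

Q₀ = 6.543 vs Keq = 3283 ⇒ Q<K, forward
Step 1:
                    B           M           X           A
  I             4.218       1.923     0.01625      0.6024
  C          -0.01547     -0.0232    -0.01547      0.0232
  E             4.203         1.9  7.8475e-04      0.6256
  solve Keq expr → x = 0.007733; check Q = 3283
Then change container volume by factor 1.25 (V_new/V_old).
Step 2:
                    B           M           X           A
  I             3.362        1.52  6.2780e-04      0.5005
  C        3.5098e-04  5.2647e-04  3.5098e-04 -5.2647e-04
  E             3.362        1.52  9.7878e-04         0.5
  solve Keq expr → x = -1.7549e-04; check Q = 3283
Then change container volume by factor 0.8 (V_new/V_old).
Step 3:
                    B           M           X           A
  I             4.203         1.9    0.001223      0.6249
  C       -4.3873e-04 -6.5809e-04 -4.3873e-04  6.5809e-04
  E             4.203         1.9  7.8475e-04      0.6256
  solve Keq expr → x = 2.1936e-04; check Q = 3283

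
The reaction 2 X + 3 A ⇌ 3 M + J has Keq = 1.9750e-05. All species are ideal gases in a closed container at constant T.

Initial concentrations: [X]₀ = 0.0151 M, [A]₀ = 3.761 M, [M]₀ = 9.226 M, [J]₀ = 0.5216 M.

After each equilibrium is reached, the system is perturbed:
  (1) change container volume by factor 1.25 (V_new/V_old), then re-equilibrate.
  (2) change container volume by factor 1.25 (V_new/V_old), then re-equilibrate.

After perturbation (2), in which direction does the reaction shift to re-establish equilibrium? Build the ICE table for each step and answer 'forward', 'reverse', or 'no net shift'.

Q₀ = 3.3769e+04 vs Keq = 1.9750e-05 ⇒ Q>K, reverse
Step 1:
                    X           A           M           J
  Initial      0.0151       3.761       9.226      0.5216
  Change        1.043       1.565      -1.565     -0.5216
  Equil         1.058       5.326       7.661  7.4307e-06
  solve Keq expr → x = -0.5216; check Q = 1.9750e-05
Then change container volume by factor 1.25 (V_new/V_old).
Step 2:
                    X           A           M           J
  Initial      0.8466       4.261       6.129  5.9445e-06
  Change   2.3777e-06  3.5666e-06 -3.5666e-06 -1.1889e-06
  Equil        0.8466       4.261       6.129  4.7557e-06
  solve Keq expr → x = -1.1889e-06; check Q = 1.9750e-05
Then change container volume by factor 1.25 (V_new/V_old).
Step 3:
                    X           A           M           J
  Initial      0.6773       3.409       4.903  3.8045e-06
  Change   1.5218e-06  2.2826e-06 -2.2826e-06 -7.6088e-07
  Equil        0.6773       3.409       4.903  3.0437e-06
  solve Keq expr → x = -7.6088e-07; check Q = 1.9750e-05

Direction: reverse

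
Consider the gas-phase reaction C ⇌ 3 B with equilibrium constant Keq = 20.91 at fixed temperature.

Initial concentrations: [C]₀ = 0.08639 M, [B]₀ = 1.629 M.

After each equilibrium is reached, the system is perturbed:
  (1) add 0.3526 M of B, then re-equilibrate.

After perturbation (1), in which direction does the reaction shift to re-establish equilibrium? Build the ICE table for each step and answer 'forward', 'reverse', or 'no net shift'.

Direction: reverse

Q₀ = 50.04 vs Keq = 20.91 ⇒ Q>K, reverse
Step 1:
                   C          B
  I          0.08639      1.629
  C          0.05953    -0.1786
  E           0.1459       1.45
  solve Keq expr → x = -0.05953; check Q = 20.91
Then add 0.3526 M of B.
Step 2:
                   C          B
  I           0.1459      1.803
  C          0.05932    -0.1779
  E           0.2052      1.625
  solve Keq expr → x = -0.05932; check Q = 20.91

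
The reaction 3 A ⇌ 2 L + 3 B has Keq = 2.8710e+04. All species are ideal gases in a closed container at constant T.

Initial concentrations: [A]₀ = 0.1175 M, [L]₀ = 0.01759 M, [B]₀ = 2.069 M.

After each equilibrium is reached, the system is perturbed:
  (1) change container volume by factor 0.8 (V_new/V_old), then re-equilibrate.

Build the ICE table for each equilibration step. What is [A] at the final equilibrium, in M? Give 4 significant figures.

[A]_eq = 0.01992 M

Q₀ = 1.689 vs Keq = 2.8710e+04 ⇒ Q<K, forward
Step 1:
                   A          L          B
  init        0.1175    0.01759      2.069
  Δ          -0.1036    0.06907     0.1036
  eq         0.01389    0.08666      2.173
  solve Keq expr → x = 0.03454; check Q = 2.8710e+04
Then change container volume by factor 0.8 (V_new/V_old).
Step 2:
                   A          L          B
  init       0.01737     0.1083      2.716
  Δ         0.002555  -0.001703  -0.002555
  eq         0.01992     0.1066      2.713
  solve Keq expr → x = -8.5174e-04; check Q = 2.8710e+04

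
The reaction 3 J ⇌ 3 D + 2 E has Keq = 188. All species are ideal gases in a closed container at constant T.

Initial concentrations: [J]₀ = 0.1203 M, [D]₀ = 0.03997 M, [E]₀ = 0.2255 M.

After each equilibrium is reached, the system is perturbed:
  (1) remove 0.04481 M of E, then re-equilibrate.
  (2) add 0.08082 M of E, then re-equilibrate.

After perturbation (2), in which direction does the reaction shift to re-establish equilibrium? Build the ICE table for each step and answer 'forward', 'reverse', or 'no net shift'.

Q₀ = 0.001865 vs Keq = 188 ⇒ Q<K, forward
Step 1:
                   J          D          E
  init        0.1203    0.03997     0.2255
  Δ          -0.1087     0.1087    0.07248
  eq         0.01158     0.1487      0.298
  solve Keq expr → x = 0.03624; check Q = 188
Then remove 0.04481 M of E.
Step 2:
                   J          D          E
  init       0.01158     0.1487     0.2532
  Δ        -0.001095   0.001095 7.3031e-04
  eq         0.01048     0.1498     0.2539
  solve Keq expr → x = 3.6515e-04; check Q = 188
Then add 0.08082 M of E.
Step 3:
                   J          D          E
  init       0.01048     0.1498     0.3347
  Δ         0.001927  -0.001927  -0.001285
  eq         0.01241     0.1479     0.3334
  solve Keq expr → x = -6.4230e-04; check Q = 188

Direction: reverse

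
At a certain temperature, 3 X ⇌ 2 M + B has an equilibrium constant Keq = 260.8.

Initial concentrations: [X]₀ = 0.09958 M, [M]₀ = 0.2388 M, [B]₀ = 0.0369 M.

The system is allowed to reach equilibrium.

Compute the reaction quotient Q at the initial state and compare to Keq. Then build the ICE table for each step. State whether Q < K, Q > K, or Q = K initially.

Q₀ = 2.131 vs Keq = 260.8 ⇒ Q<K, forward
Step 1:
                   X          M          B
  Initial    0.09958     0.2388     0.0369
  Change    -0.07273    0.04849    0.02424
  Equil      0.02685     0.2873    0.06114
  solve Keq expr → x = 0.02424; check Q = 260.8

Q₀ = 2.131; Q < K (proceeds forward)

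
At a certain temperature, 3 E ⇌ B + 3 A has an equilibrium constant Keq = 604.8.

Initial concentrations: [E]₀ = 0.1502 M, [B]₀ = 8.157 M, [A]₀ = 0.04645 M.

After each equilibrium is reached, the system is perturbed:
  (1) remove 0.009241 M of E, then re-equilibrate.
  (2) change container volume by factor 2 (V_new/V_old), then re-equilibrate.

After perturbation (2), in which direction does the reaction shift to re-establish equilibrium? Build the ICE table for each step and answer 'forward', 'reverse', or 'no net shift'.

Direction: forward

Q₀ = 0.2413 vs Keq = 604.8 ⇒ Q<K, forward
Step 1:
                  E         B         A
  Initial    0.1502     8.157   0.04645
  Change    -0.1123   0.03745    0.1123
  Equil     0.03786     8.194    0.1588
  solve Keq expr → x = 0.03745; check Q = 604.8
Then remove 0.009241 M of E.
Step 2:
                  E         B         A
  Initial   0.02862     8.194    0.1588
  Change   0.007459 -0.002486 -0.007459
  Equil     0.03607     8.192    0.1513
  solve Keq expr → x = -0.002486; check Q = 604.8
Then change container volume by factor 2 (V_new/V_old).
Step 3:
                  E         B         A
  Initial   0.01804     4.096   0.07567
  Change  -0.003128  0.001043  0.003128
  Equil     0.01491     4.097    0.0788
  solve Keq expr → x = 0.001043; check Q = 604.8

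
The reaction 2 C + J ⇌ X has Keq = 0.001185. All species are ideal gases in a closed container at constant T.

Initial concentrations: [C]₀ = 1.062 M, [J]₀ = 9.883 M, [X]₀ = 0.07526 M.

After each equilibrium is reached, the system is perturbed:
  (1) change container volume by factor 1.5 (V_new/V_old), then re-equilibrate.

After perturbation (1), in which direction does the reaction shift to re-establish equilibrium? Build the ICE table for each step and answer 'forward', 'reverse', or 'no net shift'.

Direction: reverse

Q₀ = 0.006752 vs Keq = 0.001185 ⇒ Q>K, reverse
Step 1:
                  C         J         X
  Initial     1.062     9.883   0.07526
  Change     0.1177   0.05886  -0.05886
  Equil        1.18     9.942    0.0164
  solve Keq expr → x = -0.05886; check Q = 0.001185
Then change container volume by factor 1.5 (V_new/V_old).
Step 2:
                  C         J         X
  Initial    0.7865     6.628   0.01093
  Change    0.01184  0.005921 -0.005921
  Equil      0.7983     6.634   0.00501
  solve Keq expr → x = -0.005921; check Q = 0.001185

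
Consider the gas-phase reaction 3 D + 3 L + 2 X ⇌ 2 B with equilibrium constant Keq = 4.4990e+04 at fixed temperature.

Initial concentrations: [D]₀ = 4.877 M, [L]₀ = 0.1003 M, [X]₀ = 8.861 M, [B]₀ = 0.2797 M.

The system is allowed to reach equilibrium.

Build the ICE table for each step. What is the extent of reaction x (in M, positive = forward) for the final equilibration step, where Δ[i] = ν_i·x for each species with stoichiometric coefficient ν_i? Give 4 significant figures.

Q₀ = 0.008513 vs Keq = 4.4990e+04 ⇒ Q<K, forward
Step 1:
                    D           L           X           B
  Initial       4.877      0.1003       8.861      0.2797
  Change     -0.09962    -0.09962    -0.06641     0.06641
  Equil         4.777  6.8094e-04       8.795      0.3461
  solve Keq expr → x = 0.03321; check Q = 4.4990e+04

x = 0.03321 M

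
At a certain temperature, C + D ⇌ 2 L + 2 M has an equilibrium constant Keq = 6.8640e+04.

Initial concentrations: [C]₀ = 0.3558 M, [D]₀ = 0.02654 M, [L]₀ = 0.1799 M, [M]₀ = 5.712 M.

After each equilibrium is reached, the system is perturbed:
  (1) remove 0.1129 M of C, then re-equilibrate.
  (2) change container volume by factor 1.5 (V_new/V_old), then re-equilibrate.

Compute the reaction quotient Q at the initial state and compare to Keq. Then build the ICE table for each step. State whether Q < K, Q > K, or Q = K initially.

Q₀ = 111.8; Q < K (proceeds forward)

Q₀ = 111.8 vs Keq = 6.8640e+04 ⇒ Q<K, forward
Step 1:
                    C           D           L           M
  init         0.3558     0.02654      0.1799       5.712
  Δ          -0.02646    -0.02646     0.05292     0.05292
  eq           0.3293  7.9691e-05      0.2328       5.765
  solve Keq expr → x = 0.02646; check Q = 6.8640e+04
Then remove 0.1129 M of C.
Step 2:
                    C           D           L           M
  init         0.2164  7.9691e-05      0.2328       5.765
  Δ        4.1456e-05  4.1456e-05 -8.2911e-05 -8.2911e-05
  eq           0.2165  1.2115e-04      0.2327       5.765
  solve Keq expr → x = -4.1456e-05; check Q = 6.8640e+04
Then change container volume by factor 1.5 (V_new/V_old).
Step 3:
                    C           D           L           M
  init         0.1443  8.0764e-05      0.1552       3.843
  Δ       -4.4815e-05 -4.4815e-05  8.9629e-05  8.9629e-05
  eq           0.1443  3.5950e-05      0.1552       3.843
  solve Keq expr → x = 4.4815e-05; check Q = 6.8640e+04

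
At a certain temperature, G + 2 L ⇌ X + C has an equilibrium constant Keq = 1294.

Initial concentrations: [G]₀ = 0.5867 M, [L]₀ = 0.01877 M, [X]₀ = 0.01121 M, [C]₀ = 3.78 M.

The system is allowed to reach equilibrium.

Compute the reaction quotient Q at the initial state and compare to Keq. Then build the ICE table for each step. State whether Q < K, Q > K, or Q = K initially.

Q₀ = 205 vs Keq = 1294 ⇒ Q<K, forward
Step 1:
                   G          L          X          C
  I           0.5867    0.01877    0.01121       3.78
  C        -0.004887  -0.009774   0.004887   0.004887
  E           0.5818   0.008996     0.0161      3.785
  solve Keq expr → x = 0.004887; check Q = 1294

Q₀ = 205; Q < K (proceeds forward)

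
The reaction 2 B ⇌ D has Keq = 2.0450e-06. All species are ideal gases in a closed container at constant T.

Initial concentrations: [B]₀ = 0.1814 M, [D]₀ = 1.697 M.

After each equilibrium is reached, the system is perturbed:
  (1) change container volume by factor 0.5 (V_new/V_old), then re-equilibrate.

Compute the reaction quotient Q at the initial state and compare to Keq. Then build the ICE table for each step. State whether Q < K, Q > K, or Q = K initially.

Q₀ = 51.57 vs Keq = 2.0450e-06 ⇒ Q>K, reverse
Step 1:
                    B           D
  init         0.1814       1.697
  Δ             3.394      -1.697
  eq            3.575  2.6141e-05
  solve Keq expr → x = -1.697; check Q = 2.0450e-06
Then change container volume by factor 0.5 (V_new/V_old).
Step 2:
                    B           D
  init          7.151  5.2283e-05
  Δ       -1.0456e-04  5.2280e-05
  eq            7.151  1.0456e-04
  solve Keq expr → x = 5.2280e-05; check Q = 2.0450e-06

Q₀ = 51.57; Q > K (proceeds reverse)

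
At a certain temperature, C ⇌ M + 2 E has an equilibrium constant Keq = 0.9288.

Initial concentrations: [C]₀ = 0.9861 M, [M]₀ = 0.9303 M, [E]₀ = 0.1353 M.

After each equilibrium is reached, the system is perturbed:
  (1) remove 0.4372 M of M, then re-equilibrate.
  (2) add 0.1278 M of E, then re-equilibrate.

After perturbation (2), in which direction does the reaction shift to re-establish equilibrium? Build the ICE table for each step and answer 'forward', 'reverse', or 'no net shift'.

Q₀ = 0.01727 vs Keq = 0.9288 ⇒ Q<K, forward
Step 1:
                  C         M         E
  I          0.9861    0.9303    0.1353
  C         -0.2945    0.2945    0.5889
  E          0.6916     1.225    0.7242
  solve Keq expr → x = 0.2945; check Q = 0.9288
Then remove 0.4372 M of M.
Step 2:
                  C         M         E
  I          0.6916    0.7876    0.7242
  C        -0.05611   0.05611    0.1122
  E          0.6355    0.8437    0.8364
  solve Keq expr → x = 0.05611; check Q = 0.9288
Then add 0.1278 M of E.
Step 3:
                  C         M         E
  I          0.6355    0.8437    0.9642
  C         0.04021  -0.04021  -0.08042
  E          0.6757    0.8035    0.8838
  solve Keq expr → x = -0.04021; check Q = 0.9288

Direction: reverse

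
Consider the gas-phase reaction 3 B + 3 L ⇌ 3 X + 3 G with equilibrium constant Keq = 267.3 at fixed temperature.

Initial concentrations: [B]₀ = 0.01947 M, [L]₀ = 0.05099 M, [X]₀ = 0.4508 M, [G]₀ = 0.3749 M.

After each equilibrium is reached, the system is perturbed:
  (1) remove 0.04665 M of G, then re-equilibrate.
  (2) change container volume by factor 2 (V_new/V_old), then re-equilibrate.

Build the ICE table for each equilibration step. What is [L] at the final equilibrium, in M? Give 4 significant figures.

[L]_eq = 0.06741 M

Q₀ = 4.9334e+06 vs Keq = 267.3 ⇒ Q>K, reverse
Step 1:
                  B         L         X         G
  init      0.01947   0.05099    0.4508    0.3749
  Δ         0.09149   0.09149  -0.09149  -0.09149
  eq          0.111    0.1425    0.3593    0.2834
  solve Keq expr → x = -0.0305; check Q = 267.3
Then remove 0.04665 M of G.
Step 2:
                  B         L         X         G
  init        0.111    0.1425    0.3593    0.2368
  Δ       -0.007665 -0.007665  0.007665  0.007665
  eq         0.1033    0.1348     0.367    0.2444
  solve Keq expr → x = 0.002555; check Q = 267.3
Then change container volume by factor 2 (V_new/V_old).
Step 3:
                  B         L         X         G
  init      0.05165   0.06741    0.1835    0.1222
  Δ               0         0         0         0
  eq        0.05165   0.06741    0.1835    0.1222
  solve Keq expr → x = 0; check Q = 267.3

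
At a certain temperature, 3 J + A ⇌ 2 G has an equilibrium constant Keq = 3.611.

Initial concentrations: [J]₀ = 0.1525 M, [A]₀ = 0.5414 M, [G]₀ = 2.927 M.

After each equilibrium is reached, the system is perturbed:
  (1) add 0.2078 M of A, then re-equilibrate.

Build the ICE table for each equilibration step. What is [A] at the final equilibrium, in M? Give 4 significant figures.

[A]_eq = 1.068 M

Q₀ = 4462 vs Keq = 3.611 ⇒ Q>K, reverse
Step 1:
                   J          A          G
  init        0.1525     0.5414      2.927
  Δ            1.015     0.3385     -0.677
  eq           1.168     0.8799       2.25
  solve Keq expr → x = -0.3385; check Q = 3.611
Then add 0.2078 M of A.
Step 2:
                   J          A          G
  init         1.168      1.088       2.25
  Δ            -0.06      -0.02       0.04
  eq           1.108      1.068       2.29
  solve Keq expr → x = 0.02; check Q = 3.611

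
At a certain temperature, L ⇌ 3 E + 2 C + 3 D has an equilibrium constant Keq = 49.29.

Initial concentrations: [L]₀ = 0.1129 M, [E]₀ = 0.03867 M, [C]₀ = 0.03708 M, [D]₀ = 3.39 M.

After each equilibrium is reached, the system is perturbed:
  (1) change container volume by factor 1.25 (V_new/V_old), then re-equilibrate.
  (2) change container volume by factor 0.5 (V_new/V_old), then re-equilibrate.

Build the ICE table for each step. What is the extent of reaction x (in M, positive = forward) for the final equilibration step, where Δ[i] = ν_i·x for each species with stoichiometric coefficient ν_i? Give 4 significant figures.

Q₀ = 2.7435e-05 vs Keq = 49.29 ⇒ Q<K, forward
Step 1:
                  L         E         C         D
  I          0.1129   0.03867   0.03708      3.39
  C         -0.1095    0.3285     0.219    0.3285
  E        0.003388    0.3672    0.2561     3.719
  solve Keq expr → x = 0.1095; check Q = 49.29
Then change container volume by factor 1.25 (V_new/V_old).
Step 2:
                  L         E         C         D
  I         0.00271    0.2938    0.2049     2.975
  C       -0.002076  0.006229  0.004152  0.006229
  E       6.3406e-04       0.3     0.209     2.981
  solve Keq expr → x = 0.002076; check Q = 49.29
Then change container volume by factor 0.5 (V_new/V_old).
Step 3:
                  L         E         C         D
  I        0.001268       0.6    0.4181     5.962
  C         0.04385   -0.1315   -0.0877   -0.1315
  E         0.04512    0.4684    0.3304     5.831
  solve Keq expr → x = -0.04385; check Q = 49.29

x = -0.04385 M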